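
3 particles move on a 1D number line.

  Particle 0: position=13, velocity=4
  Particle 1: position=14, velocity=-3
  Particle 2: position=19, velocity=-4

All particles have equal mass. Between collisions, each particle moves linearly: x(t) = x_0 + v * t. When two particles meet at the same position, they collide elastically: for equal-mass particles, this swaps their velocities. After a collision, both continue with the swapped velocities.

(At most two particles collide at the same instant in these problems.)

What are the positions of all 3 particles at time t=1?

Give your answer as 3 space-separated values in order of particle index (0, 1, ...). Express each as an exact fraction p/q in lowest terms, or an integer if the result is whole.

Answer: 11 15 17

Derivation:
Collision at t=1/7: particles 0 and 1 swap velocities; positions: p0=95/7 p1=95/7 p2=129/7; velocities now: v0=-3 v1=4 v2=-4
Collision at t=3/4: particles 1 and 2 swap velocities; positions: p0=47/4 p1=16 p2=16; velocities now: v0=-3 v1=-4 v2=4
Advance to t=1 (no further collisions before then); velocities: v0=-3 v1=-4 v2=4; positions = 11 15 17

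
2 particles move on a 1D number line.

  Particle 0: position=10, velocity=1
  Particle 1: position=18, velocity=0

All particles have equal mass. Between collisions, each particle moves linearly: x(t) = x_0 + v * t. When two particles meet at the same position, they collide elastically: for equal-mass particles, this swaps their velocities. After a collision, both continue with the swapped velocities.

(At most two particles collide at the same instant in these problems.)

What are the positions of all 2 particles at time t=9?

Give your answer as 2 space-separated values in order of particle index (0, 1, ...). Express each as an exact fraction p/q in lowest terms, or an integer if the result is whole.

Answer: 18 19

Derivation:
Collision at t=8: particles 0 and 1 swap velocities; positions: p0=18 p1=18; velocities now: v0=0 v1=1
Advance to t=9 (no further collisions before then); velocities: v0=0 v1=1; positions = 18 19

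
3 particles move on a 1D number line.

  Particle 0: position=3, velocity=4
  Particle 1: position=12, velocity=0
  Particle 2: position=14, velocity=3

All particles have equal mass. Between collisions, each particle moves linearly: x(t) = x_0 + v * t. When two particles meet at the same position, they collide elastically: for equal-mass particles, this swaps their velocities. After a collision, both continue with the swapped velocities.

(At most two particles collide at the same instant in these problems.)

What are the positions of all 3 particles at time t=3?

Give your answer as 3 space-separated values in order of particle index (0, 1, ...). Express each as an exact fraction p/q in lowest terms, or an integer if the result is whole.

Answer: 12 15 23

Derivation:
Collision at t=9/4: particles 0 and 1 swap velocities; positions: p0=12 p1=12 p2=83/4; velocities now: v0=0 v1=4 v2=3
Advance to t=3 (no further collisions before then); velocities: v0=0 v1=4 v2=3; positions = 12 15 23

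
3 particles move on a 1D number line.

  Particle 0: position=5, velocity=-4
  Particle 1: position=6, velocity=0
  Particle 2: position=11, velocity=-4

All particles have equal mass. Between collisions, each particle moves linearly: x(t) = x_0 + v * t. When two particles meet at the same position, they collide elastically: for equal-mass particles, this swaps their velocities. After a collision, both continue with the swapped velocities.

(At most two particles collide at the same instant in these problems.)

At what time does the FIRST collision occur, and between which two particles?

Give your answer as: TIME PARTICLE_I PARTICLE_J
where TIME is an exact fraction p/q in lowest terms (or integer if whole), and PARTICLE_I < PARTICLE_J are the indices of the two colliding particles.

Answer: 5/4 1 2

Derivation:
Pair (0,1): pos 5,6 vel -4,0 -> not approaching (rel speed -4 <= 0)
Pair (1,2): pos 6,11 vel 0,-4 -> gap=5, closing at 4/unit, collide at t=5/4
Earliest collision: t=5/4 between 1 and 2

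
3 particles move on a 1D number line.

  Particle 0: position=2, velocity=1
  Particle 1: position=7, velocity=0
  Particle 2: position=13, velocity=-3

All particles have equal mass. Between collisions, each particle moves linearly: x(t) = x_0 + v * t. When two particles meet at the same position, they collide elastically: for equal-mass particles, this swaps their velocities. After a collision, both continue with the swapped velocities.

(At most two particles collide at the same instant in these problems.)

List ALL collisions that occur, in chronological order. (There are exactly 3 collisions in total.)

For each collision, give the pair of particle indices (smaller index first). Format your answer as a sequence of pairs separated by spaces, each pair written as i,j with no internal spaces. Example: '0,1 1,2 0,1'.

Answer: 1,2 0,1 1,2

Derivation:
Collision at t=2: particles 1 and 2 swap velocities; positions: p0=4 p1=7 p2=7; velocities now: v0=1 v1=-3 v2=0
Collision at t=11/4: particles 0 and 1 swap velocities; positions: p0=19/4 p1=19/4 p2=7; velocities now: v0=-3 v1=1 v2=0
Collision at t=5: particles 1 and 2 swap velocities; positions: p0=-2 p1=7 p2=7; velocities now: v0=-3 v1=0 v2=1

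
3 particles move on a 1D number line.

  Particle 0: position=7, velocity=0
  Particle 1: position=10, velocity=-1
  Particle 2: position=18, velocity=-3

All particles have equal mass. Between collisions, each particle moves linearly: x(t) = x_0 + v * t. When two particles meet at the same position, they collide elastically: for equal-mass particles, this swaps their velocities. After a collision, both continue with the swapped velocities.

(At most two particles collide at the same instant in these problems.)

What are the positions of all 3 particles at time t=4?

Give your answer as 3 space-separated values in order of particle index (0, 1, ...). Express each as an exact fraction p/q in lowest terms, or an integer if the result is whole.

Collision at t=3: particles 0 and 1 swap velocities; positions: p0=7 p1=7 p2=9; velocities now: v0=-1 v1=0 v2=-3
Collision at t=11/3: particles 1 and 2 swap velocities; positions: p0=19/3 p1=7 p2=7; velocities now: v0=-1 v1=-3 v2=0
Collision at t=4: particles 0 and 1 swap velocities; positions: p0=6 p1=6 p2=7; velocities now: v0=-3 v1=-1 v2=0
Advance to t=4 (no further collisions before then); velocities: v0=-3 v1=-1 v2=0; positions = 6 6 7

Answer: 6 6 7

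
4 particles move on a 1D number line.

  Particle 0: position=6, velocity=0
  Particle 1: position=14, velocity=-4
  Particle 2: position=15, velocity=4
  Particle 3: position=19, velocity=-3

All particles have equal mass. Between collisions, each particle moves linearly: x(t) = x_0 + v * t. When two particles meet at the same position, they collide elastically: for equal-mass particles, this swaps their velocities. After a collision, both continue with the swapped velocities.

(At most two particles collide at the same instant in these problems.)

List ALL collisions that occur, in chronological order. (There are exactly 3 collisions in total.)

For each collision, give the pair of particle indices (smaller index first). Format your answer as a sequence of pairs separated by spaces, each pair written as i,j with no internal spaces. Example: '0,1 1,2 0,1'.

Collision at t=4/7: particles 2 and 3 swap velocities; positions: p0=6 p1=82/7 p2=121/7 p3=121/7; velocities now: v0=0 v1=-4 v2=-3 v3=4
Collision at t=2: particles 0 and 1 swap velocities; positions: p0=6 p1=6 p2=13 p3=23; velocities now: v0=-4 v1=0 v2=-3 v3=4
Collision at t=13/3: particles 1 and 2 swap velocities; positions: p0=-10/3 p1=6 p2=6 p3=97/3; velocities now: v0=-4 v1=-3 v2=0 v3=4

Answer: 2,3 0,1 1,2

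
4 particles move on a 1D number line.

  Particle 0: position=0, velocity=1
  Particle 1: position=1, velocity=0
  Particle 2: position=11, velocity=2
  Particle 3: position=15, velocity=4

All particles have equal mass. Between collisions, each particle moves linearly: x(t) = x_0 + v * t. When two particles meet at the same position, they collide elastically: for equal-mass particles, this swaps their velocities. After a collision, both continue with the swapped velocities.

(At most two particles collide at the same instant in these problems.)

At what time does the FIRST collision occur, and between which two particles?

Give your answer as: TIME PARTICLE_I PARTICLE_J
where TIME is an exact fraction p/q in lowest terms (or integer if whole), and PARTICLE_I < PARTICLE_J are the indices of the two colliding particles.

Answer: 1 0 1

Derivation:
Pair (0,1): pos 0,1 vel 1,0 -> gap=1, closing at 1/unit, collide at t=1
Pair (1,2): pos 1,11 vel 0,2 -> not approaching (rel speed -2 <= 0)
Pair (2,3): pos 11,15 vel 2,4 -> not approaching (rel speed -2 <= 0)
Earliest collision: t=1 between 0 and 1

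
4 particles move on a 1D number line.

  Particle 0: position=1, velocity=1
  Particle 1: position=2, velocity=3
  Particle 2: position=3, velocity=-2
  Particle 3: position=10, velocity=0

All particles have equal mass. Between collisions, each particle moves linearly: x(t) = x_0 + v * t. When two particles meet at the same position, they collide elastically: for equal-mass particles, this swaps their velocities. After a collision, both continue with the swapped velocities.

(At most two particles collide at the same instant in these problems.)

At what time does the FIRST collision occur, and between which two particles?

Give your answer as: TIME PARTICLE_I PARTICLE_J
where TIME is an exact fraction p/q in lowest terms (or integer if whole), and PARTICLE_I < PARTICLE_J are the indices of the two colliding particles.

Answer: 1/5 1 2

Derivation:
Pair (0,1): pos 1,2 vel 1,3 -> not approaching (rel speed -2 <= 0)
Pair (1,2): pos 2,3 vel 3,-2 -> gap=1, closing at 5/unit, collide at t=1/5
Pair (2,3): pos 3,10 vel -2,0 -> not approaching (rel speed -2 <= 0)
Earliest collision: t=1/5 between 1 and 2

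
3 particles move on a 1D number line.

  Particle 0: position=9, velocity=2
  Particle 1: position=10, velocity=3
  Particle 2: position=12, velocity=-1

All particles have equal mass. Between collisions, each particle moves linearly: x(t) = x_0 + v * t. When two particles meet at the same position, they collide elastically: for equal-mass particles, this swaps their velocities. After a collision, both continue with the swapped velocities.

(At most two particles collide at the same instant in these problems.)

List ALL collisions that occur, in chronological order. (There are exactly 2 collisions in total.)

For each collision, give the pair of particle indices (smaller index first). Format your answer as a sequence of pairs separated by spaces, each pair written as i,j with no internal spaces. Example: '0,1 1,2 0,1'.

Collision at t=1/2: particles 1 and 2 swap velocities; positions: p0=10 p1=23/2 p2=23/2; velocities now: v0=2 v1=-1 v2=3
Collision at t=1: particles 0 and 1 swap velocities; positions: p0=11 p1=11 p2=13; velocities now: v0=-1 v1=2 v2=3

Answer: 1,2 0,1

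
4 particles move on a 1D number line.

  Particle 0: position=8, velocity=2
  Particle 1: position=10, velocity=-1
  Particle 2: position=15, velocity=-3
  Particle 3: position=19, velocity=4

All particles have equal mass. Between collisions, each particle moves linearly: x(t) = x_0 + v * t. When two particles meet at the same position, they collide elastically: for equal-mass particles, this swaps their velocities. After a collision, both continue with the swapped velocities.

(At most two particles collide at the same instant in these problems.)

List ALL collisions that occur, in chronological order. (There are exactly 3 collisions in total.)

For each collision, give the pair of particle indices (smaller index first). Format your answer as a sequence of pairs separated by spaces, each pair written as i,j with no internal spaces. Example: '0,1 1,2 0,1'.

Answer: 0,1 1,2 0,1

Derivation:
Collision at t=2/3: particles 0 and 1 swap velocities; positions: p0=28/3 p1=28/3 p2=13 p3=65/3; velocities now: v0=-1 v1=2 v2=-3 v3=4
Collision at t=7/5: particles 1 and 2 swap velocities; positions: p0=43/5 p1=54/5 p2=54/5 p3=123/5; velocities now: v0=-1 v1=-3 v2=2 v3=4
Collision at t=5/2: particles 0 and 1 swap velocities; positions: p0=15/2 p1=15/2 p2=13 p3=29; velocities now: v0=-3 v1=-1 v2=2 v3=4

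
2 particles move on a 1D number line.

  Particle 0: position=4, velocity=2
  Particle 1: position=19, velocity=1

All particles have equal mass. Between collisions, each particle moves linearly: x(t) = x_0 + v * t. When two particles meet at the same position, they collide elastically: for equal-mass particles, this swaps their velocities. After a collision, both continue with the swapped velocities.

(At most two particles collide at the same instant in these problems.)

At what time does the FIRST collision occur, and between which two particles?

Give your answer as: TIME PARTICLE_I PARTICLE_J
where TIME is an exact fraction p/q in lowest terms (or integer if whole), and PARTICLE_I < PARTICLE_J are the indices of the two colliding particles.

Pair (0,1): pos 4,19 vel 2,1 -> gap=15, closing at 1/unit, collide at t=15
Earliest collision: t=15 between 0 and 1

Answer: 15 0 1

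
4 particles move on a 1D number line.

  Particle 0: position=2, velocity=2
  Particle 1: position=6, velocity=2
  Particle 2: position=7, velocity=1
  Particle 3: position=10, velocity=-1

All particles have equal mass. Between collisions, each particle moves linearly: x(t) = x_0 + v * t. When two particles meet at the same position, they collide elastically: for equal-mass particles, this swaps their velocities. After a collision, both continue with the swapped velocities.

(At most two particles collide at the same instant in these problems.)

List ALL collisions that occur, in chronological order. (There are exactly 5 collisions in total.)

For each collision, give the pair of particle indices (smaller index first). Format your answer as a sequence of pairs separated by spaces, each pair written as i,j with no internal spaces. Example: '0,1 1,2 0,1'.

Collision at t=1: particles 1 and 2 swap velocities; positions: p0=4 p1=8 p2=8 p3=9; velocities now: v0=2 v1=1 v2=2 v3=-1
Collision at t=4/3: particles 2 and 3 swap velocities; positions: p0=14/3 p1=25/3 p2=26/3 p3=26/3; velocities now: v0=2 v1=1 v2=-1 v3=2
Collision at t=3/2: particles 1 and 2 swap velocities; positions: p0=5 p1=17/2 p2=17/2 p3=9; velocities now: v0=2 v1=-1 v2=1 v3=2
Collision at t=8/3: particles 0 and 1 swap velocities; positions: p0=22/3 p1=22/3 p2=29/3 p3=34/3; velocities now: v0=-1 v1=2 v2=1 v3=2
Collision at t=5: particles 1 and 2 swap velocities; positions: p0=5 p1=12 p2=12 p3=16; velocities now: v0=-1 v1=1 v2=2 v3=2

Answer: 1,2 2,3 1,2 0,1 1,2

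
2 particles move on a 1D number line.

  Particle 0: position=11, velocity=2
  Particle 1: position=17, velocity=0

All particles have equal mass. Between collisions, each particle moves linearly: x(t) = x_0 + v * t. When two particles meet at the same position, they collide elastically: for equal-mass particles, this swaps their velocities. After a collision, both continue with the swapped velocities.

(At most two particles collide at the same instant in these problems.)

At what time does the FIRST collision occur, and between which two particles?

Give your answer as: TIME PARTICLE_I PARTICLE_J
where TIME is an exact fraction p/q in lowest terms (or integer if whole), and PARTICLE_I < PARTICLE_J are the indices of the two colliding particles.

Answer: 3 0 1

Derivation:
Pair (0,1): pos 11,17 vel 2,0 -> gap=6, closing at 2/unit, collide at t=3
Earliest collision: t=3 between 0 and 1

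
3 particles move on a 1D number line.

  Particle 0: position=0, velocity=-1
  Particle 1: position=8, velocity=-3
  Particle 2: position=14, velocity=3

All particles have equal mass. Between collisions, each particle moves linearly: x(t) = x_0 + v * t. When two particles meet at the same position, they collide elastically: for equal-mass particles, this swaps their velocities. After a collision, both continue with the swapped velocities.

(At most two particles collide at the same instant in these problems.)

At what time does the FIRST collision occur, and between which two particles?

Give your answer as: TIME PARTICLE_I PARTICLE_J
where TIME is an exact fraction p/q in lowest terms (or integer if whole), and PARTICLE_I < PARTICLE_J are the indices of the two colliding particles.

Answer: 4 0 1

Derivation:
Pair (0,1): pos 0,8 vel -1,-3 -> gap=8, closing at 2/unit, collide at t=4
Pair (1,2): pos 8,14 vel -3,3 -> not approaching (rel speed -6 <= 0)
Earliest collision: t=4 between 0 and 1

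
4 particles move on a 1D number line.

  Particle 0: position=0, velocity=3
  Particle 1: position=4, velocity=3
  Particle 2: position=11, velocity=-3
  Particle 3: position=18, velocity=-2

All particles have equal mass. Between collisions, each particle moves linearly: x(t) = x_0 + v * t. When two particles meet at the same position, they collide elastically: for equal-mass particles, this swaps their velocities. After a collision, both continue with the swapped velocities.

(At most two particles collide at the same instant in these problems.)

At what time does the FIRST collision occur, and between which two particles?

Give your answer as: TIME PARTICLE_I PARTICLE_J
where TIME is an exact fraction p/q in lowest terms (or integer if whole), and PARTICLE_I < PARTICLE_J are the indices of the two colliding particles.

Pair (0,1): pos 0,4 vel 3,3 -> not approaching (rel speed 0 <= 0)
Pair (1,2): pos 4,11 vel 3,-3 -> gap=7, closing at 6/unit, collide at t=7/6
Pair (2,3): pos 11,18 vel -3,-2 -> not approaching (rel speed -1 <= 0)
Earliest collision: t=7/6 between 1 and 2

Answer: 7/6 1 2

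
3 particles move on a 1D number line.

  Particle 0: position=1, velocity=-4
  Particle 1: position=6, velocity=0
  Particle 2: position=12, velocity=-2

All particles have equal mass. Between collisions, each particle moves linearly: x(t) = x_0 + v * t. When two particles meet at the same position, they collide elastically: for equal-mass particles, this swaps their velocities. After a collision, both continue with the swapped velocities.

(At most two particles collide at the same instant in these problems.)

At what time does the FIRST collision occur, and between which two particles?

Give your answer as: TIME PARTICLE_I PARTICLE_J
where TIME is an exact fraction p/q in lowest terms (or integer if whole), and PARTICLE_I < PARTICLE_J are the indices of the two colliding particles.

Answer: 3 1 2

Derivation:
Pair (0,1): pos 1,6 vel -4,0 -> not approaching (rel speed -4 <= 0)
Pair (1,2): pos 6,12 vel 0,-2 -> gap=6, closing at 2/unit, collide at t=3
Earliest collision: t=3 between 1 and 2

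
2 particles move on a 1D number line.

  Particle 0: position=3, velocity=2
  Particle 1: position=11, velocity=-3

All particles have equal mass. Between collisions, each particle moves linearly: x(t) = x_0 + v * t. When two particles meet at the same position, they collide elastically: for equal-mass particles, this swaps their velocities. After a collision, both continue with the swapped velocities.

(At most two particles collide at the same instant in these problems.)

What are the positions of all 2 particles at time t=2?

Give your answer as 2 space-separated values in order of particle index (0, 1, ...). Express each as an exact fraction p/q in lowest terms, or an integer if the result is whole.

Answer: 5 7

Derivation:
Collision at t=8/5: particles 0 and 1 swap velocities; positions: p0=31/5 p1=31/5; velocities now: v0=-3 v1=2
Advance to t=2 (no further collisions before then); velocities: v0=-3 v1=2; positions = 5 7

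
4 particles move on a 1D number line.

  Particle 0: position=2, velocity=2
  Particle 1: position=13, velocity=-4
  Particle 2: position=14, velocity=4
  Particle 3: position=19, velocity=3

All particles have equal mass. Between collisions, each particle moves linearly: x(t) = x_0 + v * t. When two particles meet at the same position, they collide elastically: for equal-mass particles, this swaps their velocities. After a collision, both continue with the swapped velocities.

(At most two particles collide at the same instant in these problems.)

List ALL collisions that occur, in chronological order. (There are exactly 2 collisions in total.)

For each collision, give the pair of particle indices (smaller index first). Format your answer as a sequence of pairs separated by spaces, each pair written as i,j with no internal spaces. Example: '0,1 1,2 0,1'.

Answer: 0,1 2,3

Derivation:
Collision at t=11/6: particles 0 and 1 swap velocities; positions: p0=17/3 p1=17/3 p2=64/3 p3=49/2; velocities now: v0=-4 v1=2 v2=4 v3=3
Collision at t=5: particles 2 and 3 swap velocities; positions: p0=-7 p1=12 p2=34 p3=34; velocities now: v0=-4 v1=2 v2=3 v3=4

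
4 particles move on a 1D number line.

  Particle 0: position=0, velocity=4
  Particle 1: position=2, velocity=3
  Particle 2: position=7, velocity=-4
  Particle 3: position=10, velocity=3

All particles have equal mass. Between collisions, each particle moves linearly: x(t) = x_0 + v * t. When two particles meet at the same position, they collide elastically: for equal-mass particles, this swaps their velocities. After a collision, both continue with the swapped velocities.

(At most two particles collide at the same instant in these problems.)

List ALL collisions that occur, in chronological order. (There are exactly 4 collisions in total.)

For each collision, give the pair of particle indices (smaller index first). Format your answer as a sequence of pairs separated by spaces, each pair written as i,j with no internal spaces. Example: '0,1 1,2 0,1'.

Answer: 1,2 0,1 1,2 2,3

Derivation:
Collision at t=5/7: particles 1 and 2 swap velocities; positions: p0=20/7 p1=29/7 p2=29/7 p3=85/7; velocities now: v0=4 v1=-4 v2=3 v3=3
Collision at t=7/8: particles 0 and 1 swap velocities; positions: p0=7/2 p1=7/2 p2=37/8 p3=101/8; velocities now: v0=-4 v1=4 v2=3 v3=3
Collision at t=2: particles 1 and 2 swap velocities; positions: p0=-1 p1=8 p2=8 p3=16; velocities now: v0=-4 v1=3 v2=4 v3=3
Collision at t=10: particles 2 and 3 swap velocities; positions: p0=-33 p1=32 p2=40 p3=40; velocities now: v0=-4 v1=3 v2=3 v3=4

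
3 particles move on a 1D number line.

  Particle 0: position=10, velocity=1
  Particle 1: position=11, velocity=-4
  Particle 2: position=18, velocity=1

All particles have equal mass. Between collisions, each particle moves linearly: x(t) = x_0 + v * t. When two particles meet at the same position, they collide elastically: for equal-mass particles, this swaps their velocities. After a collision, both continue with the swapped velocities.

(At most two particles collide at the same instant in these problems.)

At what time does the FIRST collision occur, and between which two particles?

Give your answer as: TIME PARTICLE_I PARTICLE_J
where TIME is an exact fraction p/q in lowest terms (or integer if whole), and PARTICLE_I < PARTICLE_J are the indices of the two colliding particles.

Pair (0,1): pos 10,11 vel 1,-4 -> gap=1, closing at 5/unit, collide at t=1/5
Pair (1,2): pos 11,18 vel -4,1 -> not approaching (rel speed -5 <= 0)
Earliest collision: t=1/5 between 0 and 1

Answer: 1/5 0 1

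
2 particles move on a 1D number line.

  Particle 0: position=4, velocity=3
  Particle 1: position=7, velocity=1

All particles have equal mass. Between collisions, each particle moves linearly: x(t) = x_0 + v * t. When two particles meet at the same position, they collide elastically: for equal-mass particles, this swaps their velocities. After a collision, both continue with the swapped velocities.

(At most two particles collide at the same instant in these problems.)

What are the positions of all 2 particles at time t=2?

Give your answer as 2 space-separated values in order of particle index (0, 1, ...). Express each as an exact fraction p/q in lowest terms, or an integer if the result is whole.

Collision at t=3/2: particles 0 and 1 swap velocities; positions: p0=17/2 p1=17/2; velocities now: v0=1 v1=3
Advance to t=2 (no further collisions before then); velocities: v0=1 v1=3; positions = 9 10

Answer: 9 10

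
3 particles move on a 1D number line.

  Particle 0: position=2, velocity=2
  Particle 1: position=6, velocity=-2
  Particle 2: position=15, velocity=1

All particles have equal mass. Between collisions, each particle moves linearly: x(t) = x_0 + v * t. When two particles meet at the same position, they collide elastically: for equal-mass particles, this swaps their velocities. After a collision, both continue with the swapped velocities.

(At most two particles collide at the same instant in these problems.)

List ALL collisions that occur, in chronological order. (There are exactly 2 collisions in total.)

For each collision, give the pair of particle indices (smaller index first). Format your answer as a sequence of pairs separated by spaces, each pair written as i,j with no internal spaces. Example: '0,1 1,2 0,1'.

Collision at t=1: particles 0 and 1 swap velocities; positions: p0=4 p1=4 p2=16; velocities now: v0=-2 v1=2 v2=1
Collision at t=13: particles 1 and 2 swap velocities; positions: p0=-20 p1=28 p2=28; velocities now: v0=-2 v1=1 v2=2

Answer: 0,1 1,2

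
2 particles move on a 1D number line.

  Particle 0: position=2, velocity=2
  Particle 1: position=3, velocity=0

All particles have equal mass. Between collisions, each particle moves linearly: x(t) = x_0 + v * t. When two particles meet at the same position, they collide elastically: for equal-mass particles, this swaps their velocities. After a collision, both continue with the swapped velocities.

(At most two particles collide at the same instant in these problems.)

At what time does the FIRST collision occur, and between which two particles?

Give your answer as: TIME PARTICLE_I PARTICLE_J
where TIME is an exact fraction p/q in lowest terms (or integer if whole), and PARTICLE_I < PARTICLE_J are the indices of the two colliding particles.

Pair (0,1): pos 2,3 vel 2,0 -> gap=1, closing at 2/unit, collide at t=1/2
Earliest collision: t=1/2 between 0 and 1

Answer: 1/2 0 1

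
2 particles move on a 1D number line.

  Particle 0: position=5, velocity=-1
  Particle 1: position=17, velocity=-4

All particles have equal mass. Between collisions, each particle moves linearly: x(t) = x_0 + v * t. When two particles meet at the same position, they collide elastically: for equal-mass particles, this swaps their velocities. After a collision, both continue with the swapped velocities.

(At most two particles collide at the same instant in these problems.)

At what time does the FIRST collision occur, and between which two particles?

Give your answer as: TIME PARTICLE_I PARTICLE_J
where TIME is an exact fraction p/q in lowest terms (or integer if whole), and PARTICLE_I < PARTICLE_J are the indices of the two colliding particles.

Pair (0,1): pos 5,17 vel -1,-4 -> gap=12, closing at 3/unit, collide at t=4
Earliest collision: t=4 between 0 and 1

Answer: 4 0 1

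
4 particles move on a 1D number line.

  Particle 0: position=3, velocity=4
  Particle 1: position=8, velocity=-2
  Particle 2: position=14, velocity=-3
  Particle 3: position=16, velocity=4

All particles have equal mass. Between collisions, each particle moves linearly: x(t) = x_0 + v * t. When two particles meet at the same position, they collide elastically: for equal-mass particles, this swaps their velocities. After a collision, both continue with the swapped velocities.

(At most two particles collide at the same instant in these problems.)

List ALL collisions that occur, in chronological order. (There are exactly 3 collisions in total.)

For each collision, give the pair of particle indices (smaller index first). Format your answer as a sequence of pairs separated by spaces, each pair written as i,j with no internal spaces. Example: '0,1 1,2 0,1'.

Collision at t=5/6: particles 0 and 1 swap velocities; positions: p0=19/3 p1=19/3 p2=23/2 p3=58/3; velocities now: v0=-2 v1=4 v2=-3 v3=4
Collision at t=11/7: particles 1 and 2 swap velocities; positions: p0=34/7 p1=65/7 p2=65/7 p3=156/7; velocities now: v0=-2 v1=-3 v2=4 v3=4
Collision at t=6: particles 0 and 1 swap velocities; positions: p0=-4 p1=-4 p2=27 p3=40; velocities now: v0=-3 v1=-2 v2=4 v3=4

Answer: 0,1 1,2 0,1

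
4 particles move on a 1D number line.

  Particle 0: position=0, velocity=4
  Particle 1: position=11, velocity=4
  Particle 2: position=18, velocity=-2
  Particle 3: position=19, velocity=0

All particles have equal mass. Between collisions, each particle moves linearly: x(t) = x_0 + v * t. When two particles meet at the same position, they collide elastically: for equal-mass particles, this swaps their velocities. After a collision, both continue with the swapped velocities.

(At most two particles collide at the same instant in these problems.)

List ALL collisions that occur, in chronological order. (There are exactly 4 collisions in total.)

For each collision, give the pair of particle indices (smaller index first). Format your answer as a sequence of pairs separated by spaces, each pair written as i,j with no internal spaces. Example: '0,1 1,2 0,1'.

Answer: 1,2 2,3 0,1 1,2

Derivation:
Collision at t=7/6: particles 1 and 2 swap velocities; positions: p0=14/3 p1=47/3 p2=47/3 p3=19; velocities now: v0=4 v1=-2 v2=4 v3=0
Collision at t=2: particles 2 and 3 swap velocities; positions: p0=8 p1=14 p2=19 p3=19; velocities now: v0=4 v1=-2 v2=0 v3=4
Collision at t=3: particles 0 and 1 swap velocities; positions: p0=12 p1=12 p2=19 p3=23; velocities now: v0=-2 v1=4 v2=0 v3=4
Collision at t=19/4: particles 1 and 2 swap velocities; positions: p0=17/2 p1=19 p2=19 p3=30; velocities now: v0=-2 v1=0 v2=4 v3=4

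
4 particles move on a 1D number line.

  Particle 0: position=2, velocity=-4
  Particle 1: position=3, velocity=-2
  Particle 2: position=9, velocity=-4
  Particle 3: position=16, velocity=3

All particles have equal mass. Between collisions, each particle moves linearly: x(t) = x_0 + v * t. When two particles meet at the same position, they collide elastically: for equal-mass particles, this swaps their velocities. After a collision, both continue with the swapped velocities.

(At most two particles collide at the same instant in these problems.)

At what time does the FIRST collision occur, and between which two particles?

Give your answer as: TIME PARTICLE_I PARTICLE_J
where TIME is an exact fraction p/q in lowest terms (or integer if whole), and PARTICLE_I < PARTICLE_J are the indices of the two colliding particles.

Answer: 3 1 2

Derivation:
Pair (0,1): pos 2,3 vel -4,-2 -> not approaching (rel speed -2 <= 0)
Pair (1,2): pos 3,9 vel -2,-4 -> gap=6, closing at 2/unit, collide at t=3
Pair (2,3): pos 9,16 vel -4,3 -> not approaching (rel speed -7 <= 0)
Earliest collision: t=3 between 1 and 2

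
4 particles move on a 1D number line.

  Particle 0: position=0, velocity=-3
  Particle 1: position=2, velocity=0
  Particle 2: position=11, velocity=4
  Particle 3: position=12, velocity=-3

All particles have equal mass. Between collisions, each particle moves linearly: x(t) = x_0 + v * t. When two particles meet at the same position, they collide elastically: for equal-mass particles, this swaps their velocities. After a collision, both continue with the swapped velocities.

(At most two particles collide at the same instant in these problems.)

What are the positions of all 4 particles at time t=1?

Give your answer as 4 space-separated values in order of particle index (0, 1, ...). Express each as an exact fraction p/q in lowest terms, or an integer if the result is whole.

Collision at t=1/7: particles 2 and 3 swap velocities; positions: p0=-3/7 p1=2 p2=81/7 p3=81/7; velocities now: v0=-3 v1=0 v2=-3 v3=4
Advance to t=1 (no further collisions before then); velocities: v0=-3 v1=0 v2=-3 v3=4; positions = -3 2 9 15

Answer: -3 2 9 15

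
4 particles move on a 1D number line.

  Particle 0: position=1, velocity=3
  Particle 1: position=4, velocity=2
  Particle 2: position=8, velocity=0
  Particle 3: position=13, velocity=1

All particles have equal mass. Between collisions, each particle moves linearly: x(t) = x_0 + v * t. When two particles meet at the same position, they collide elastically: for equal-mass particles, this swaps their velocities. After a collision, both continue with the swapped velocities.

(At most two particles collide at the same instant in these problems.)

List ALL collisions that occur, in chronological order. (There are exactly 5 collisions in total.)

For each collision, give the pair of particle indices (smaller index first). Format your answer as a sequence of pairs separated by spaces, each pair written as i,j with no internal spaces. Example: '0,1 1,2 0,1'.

Answer: 1,2 0,1 1,2 2,3 1,2

Derivation:
Collision at t=2: particles 1 and 2 swap velocities; positions: p0=7 p1=8 p2=8 p3=15; velocities now: v0=3 v1=0 v2=2 v3=1
Collision at t=7/3: particles 0 and 1 swap velocities; positions: p0=8 p1=8 p2=26/3 p3=46/3; velocities now: v0=0 v1=3 v2=2 v3=1
Collision at t=3: particles 1 and 2 swap velocities; positions: p0=8 p1=10 p2=10 p3=16; velocities now: v0=0 v1=2 v2=3 v3=1
Collision at t=6: particles 2 and 3 swap velocities; positions: p0=8 p1=16 p2=19 p3=19; velocities now: v0=0 v1=2 v2=1 v3=3
Collision at t=9: particles 1 and 2 swap velocities; positions: p0=8 p1=22 p2=22 p3=28; velocities now: v0=0 v1=1 v2=2 v3=3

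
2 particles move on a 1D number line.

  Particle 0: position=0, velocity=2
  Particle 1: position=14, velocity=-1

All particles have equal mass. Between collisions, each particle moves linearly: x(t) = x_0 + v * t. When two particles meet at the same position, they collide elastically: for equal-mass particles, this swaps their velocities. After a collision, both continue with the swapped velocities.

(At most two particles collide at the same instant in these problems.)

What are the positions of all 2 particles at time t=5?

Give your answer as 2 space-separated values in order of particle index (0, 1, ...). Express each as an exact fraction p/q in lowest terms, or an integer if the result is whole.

Answer: 9 10

Derivation:
Collision at t=14/3: particles 0 and 1 swap velocities; positions: p0=28/3 p1=28/3; velocities now: v0=-1 v1=2
Advance to t=5 (no further collisions before then); velocities: v0=-1 v1=2; positions = 9 10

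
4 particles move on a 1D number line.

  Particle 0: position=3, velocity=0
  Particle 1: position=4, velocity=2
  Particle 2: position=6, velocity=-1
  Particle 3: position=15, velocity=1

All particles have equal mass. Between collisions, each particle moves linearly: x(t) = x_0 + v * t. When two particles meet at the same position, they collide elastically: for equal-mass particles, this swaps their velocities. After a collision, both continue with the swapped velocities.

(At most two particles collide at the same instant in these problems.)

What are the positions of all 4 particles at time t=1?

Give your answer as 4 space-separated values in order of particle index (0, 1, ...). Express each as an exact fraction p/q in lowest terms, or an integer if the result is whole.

Answer: 3 5 6 16

Derivation:
Collision at t=2/3: particles 1 and 2 swap velocities; positions: p0=3 p1=16/3 p2=16/3 p3=47/3; velocities now: v0=0 v1=-1 v2=2 v3=1
Advance to t=1 (no further collisions before then); velocities: v0=0 v1=-1 v2=2 v3=1; positions = 3 5 6 16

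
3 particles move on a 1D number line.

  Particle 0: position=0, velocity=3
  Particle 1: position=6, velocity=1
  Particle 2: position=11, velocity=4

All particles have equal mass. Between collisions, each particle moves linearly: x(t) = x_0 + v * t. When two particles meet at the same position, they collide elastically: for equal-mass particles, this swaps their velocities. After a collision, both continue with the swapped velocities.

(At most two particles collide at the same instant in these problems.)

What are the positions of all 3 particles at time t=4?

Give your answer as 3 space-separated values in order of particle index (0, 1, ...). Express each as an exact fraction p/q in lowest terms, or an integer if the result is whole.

Collision at t=3: particles 0 and 1 swap velocities; positions: p0=9 p1=9 p2=23; velocities now: v0=1 v1=3 v2=4
Advance to t=4 (no further collisions before then); velocities: v0=1 v1=3 v2=4; positions = 10 12 27

Answer: 10 12 27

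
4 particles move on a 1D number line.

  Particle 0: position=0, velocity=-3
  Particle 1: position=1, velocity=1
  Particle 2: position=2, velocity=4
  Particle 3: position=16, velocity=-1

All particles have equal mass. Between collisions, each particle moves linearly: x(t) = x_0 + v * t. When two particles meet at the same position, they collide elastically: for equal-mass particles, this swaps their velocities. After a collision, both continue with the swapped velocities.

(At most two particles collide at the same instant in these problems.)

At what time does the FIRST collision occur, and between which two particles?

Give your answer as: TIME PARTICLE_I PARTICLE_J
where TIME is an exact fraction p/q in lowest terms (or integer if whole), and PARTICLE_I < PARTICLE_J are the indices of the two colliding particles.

Answer: 14/5 2 3

Derivation:
Pair (0,1): pos 0,1 vel -3,1 -> not approaching (rel speed -4 <= 0)
Pair (1,2): pos 1,2 vel 1,4 -> not approaching (rel speed -3 <= 0)
Pair (2,3): pos 2,16 vel 4,-1 -> gap=14, closing at 5/unit, collide at t=14/5
Earliest collision: t=14/5 between 2 and 3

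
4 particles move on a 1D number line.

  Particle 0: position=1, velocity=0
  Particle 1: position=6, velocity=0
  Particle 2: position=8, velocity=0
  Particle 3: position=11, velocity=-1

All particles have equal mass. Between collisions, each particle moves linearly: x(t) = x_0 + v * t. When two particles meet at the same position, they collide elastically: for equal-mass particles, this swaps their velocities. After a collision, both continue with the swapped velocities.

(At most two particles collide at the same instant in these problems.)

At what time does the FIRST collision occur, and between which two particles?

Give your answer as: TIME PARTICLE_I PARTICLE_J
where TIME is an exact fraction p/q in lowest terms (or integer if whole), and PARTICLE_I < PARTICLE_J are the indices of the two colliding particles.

Pair (0,1): pos 1,6 vel 0,0 -> not approaching (rel speed 0 <= 0)
Pair (1,2): pos 6,8 vel 0,0 -> not approaching (rel speed 0 <= 0)
Pair (2,3): pos 8,11 vel 0,-1 -> gap=3, closing at 1/unit, collide at t=3
Earliest collision: t=3 between 2 and 3

Answer: 3 2 3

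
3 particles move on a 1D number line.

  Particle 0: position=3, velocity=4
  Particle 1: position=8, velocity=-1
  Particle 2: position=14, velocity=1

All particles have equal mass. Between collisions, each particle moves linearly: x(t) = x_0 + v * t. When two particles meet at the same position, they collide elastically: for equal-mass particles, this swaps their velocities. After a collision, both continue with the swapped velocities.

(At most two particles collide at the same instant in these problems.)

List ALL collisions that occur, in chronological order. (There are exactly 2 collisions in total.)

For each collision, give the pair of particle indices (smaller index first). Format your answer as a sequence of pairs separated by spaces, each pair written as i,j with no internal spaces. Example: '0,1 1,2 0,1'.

Collision at t=1: particles 0 and 1 swap velocities; positions: p0=7 p1=7 p2=15; velocities now: v0=-1 v1=4 v2=1
Collision at t=11/3: particles 1 and 2 swap velocities; positions: p0=13/3 p1=53/3 p2=53/3; velocities now: v0=-1 v1=1 v2=4

Answer: 0,1 1,2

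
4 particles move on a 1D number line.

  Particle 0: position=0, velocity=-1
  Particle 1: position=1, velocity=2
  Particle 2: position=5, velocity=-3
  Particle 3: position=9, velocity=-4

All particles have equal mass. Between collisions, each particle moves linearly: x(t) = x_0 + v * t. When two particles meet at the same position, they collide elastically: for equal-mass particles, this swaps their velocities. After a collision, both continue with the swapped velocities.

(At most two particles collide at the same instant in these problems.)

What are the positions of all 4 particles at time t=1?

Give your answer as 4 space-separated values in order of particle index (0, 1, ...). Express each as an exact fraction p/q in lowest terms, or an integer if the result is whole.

Answer: -1 2 3 5

Derivation:
Collision at t=4/5: particles 1 and 2 swap velocities; positions: p0=-4/5 p1=13/5 p2=13/5 p3=29/5; velocities now: v0=-1 v1=-3 v2=2 v3=-4
Advance to t=1 (no further collisions before then); velocities: v0=-1 v1=-3 v2=2 v3=-4; positions = -1 2 3 5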